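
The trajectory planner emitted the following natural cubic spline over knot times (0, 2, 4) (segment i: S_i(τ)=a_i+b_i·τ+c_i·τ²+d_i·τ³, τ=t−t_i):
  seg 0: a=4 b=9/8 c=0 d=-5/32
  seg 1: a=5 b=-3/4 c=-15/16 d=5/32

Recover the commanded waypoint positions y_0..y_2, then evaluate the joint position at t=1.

y_0=4 y_1=5 y_2=1
S(1) = 159/32

y_0 = S_0(0) = a_0 = 4
y_1 = S_1(0) = a_1 = 5
y_2 = S_1(2) = 1
t_q=1 is in segment 0 (τ=1); S_0(τ)=159/32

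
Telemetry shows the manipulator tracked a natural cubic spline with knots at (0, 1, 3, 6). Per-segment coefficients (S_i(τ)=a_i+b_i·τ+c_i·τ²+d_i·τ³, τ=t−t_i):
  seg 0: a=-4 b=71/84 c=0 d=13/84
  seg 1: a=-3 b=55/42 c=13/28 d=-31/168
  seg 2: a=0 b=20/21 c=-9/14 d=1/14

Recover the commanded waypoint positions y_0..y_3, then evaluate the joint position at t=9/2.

y_0=-4 y_1=-3 y_2=0 y_3=-1
S(9/2) = 25/112

y_0 = S_0(0) = a_0 = -4
y_1 = S_1(0) = a_1 = -3
y_2 = S_2(0) = a_2 = 0
y_3 = S_2(3) = -1
t_q=9/2 is in segment 2 (τ=3/2); S_2(τ)=25/112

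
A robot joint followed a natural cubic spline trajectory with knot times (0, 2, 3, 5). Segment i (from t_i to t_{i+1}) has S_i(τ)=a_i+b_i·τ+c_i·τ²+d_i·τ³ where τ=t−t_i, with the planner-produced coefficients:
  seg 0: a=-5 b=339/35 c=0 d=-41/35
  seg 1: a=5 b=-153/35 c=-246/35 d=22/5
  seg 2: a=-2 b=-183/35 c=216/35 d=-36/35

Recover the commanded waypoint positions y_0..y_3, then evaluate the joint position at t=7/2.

y_0 = S_0(0) = a_0 = -5
y_1 = S_1(0) = a_1 = 5
y_2 = S_2(0) = a_2 = -2
y_3 = S_2(2) = 4
t_q=7/2 is in segment 2 (τ=1/2); S_2(τ)=-16/5

y_0=-5 y_1=5 y_2=-2 y_3=4
S(7/2) = -16/5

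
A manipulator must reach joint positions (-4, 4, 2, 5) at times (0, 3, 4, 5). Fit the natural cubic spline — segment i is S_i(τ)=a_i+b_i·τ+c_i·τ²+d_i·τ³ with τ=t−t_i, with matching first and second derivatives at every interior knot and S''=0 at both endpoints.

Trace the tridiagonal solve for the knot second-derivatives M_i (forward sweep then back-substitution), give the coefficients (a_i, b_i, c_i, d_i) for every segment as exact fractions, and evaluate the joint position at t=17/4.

  seg 0: a=-4 b=461/93 c=0 d=-71/279
  seg 1: a=4 b=-178/93 c=-71/31 d=205/93
  seg 2: a=2 b=11/93 c=134/31 d=-134/93
S(17/4) = 2259/992

Δ: Δ0=8/3, Δ1=-2, Δ2=3
row 1: diag=8, rhs=-28; c'=1/8, d'=-7/2
row 2: denom=4−1·1/8=31/8; d'=(30−1·-7/2)/(31/8)=268/31
back: M2=268/31
back: M1=-7/2−1/8·268/31=-142/31
M: M0=0, M1=-142/31, M2=268/31, M3=0
seg 0: a=-4, c=M0/2=0, d=(M1−M0)/(6·3)=-71/279, b=Δ0−h0·(2M0+M1)/6=461/93
seg 1: a=4, c=M1/2=-71/31, d=(M2−M1)/(6·1)=205/93, b=Δ1−h1·(2M1+M2)/6=-178/93
seg 2: a=2, c=M2/2=134/31, d=(M3−M2)/(6·1)=-134/93, b=Δ2−h2·(2M2+M3)/6=11/93
t_q=17/4 → seg 2, τ=1/4; S=2+11/93·τ+134/31·τ²+-134/93·τ³=2259/992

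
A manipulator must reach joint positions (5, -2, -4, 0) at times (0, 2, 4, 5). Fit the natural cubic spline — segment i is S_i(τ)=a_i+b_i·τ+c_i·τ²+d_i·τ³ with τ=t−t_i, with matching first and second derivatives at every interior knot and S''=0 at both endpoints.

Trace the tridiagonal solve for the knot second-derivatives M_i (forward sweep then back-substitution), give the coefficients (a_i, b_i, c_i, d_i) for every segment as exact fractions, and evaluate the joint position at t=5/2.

  seg 0: a=5 b=-41/11 c=0 d=5/88
  seg 1: a=-2 b=-67/22 c=15/44 d=15/44
  seg 2: a=-4 b=53/22 c=105/44 d=-35/44
S(5/2) = -1195/352

Δ: Δ0=-7/2, Δ1=-1, Δ2=4
row 1: diag=8, rhs=15; c'=1/4, d'=15/8
row 2: denom=6−2·1/4=11/2; d'=(30−2·15/8)/(11/2)=105/22
back: M2=105/22
back: M1=15/8−1/4·105/22=15/22
M: M0=0, M1=15/22, M2=105/22, M3=0
seg 0: a=5, c=M0/2=0, d=(M1−M0)/(6·2)=5/88, b=Δ0−h0·(2M0+M1)/6=-41/11
seg 1: a=-2, c=M1/2=15/44, d=(M2−M1)/(6·2)=15/44, b=Δ1−h1·(2M1+M2)/6=-67/22
seg 2: a=-4, c=M2/2=105/44, d=(M3−M2)/(6·1)=-35/44, b=Δ2−h2·(2M2+M3)/6=53/22
t_q=5/2 → seg 1, τ=1/2; S=-2+-67/22·τ+15/44·τ²+15/44·τ³=-1195/352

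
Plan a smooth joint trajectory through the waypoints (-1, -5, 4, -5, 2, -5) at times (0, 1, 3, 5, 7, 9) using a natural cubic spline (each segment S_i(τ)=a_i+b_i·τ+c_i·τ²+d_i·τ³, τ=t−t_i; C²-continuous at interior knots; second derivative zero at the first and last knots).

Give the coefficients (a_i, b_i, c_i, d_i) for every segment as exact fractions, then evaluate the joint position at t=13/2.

Δ: Δ0=-4, Δ1=9/2, Δ2=-9/2, Δ3=7/2, Δ4=-7/2
row 1: diag=6, rhs=51; c'=1/3, d'=17/2
row 2: denom=8−2·1/3=22/3; d'=(-54−2·17/2)/(22/3)=-213/22
row 3: denom=8−2·3/11=82/11; d'=(48−2·-213/22)/(82/11)=741/82
row 4: denom=8−2·11/41=306/41; d'=(-42−2·741/82)/(306/41)=-821/102
back: M4=-821/102
back: M3=741/82−11/41·-821/102=571/51
back: M2=-213/22−3/11·571/51=-433/34
back: M1=17/2−1/3·-433/34=650/51
M: M0=0, M1=650/51, M2=-433/34, M3=571/51, M4=-821/102, M5=0
seg 0: a=-1, c=M0/2=0, d=(M1−M0)/(6·1)=325/153, b=Δ0−h0·(2M0+M1)/6=-937/153
seg 1: a=-5, c=M1/2=325/51, d=(M2−M1)/(6·2)=-2599/1224, b=Δ1−h1·(2M1+M2)/6=38/153
seg 2: a=4, c=M2/2=-433/68, d=(M3−M2)/(6·2)=2441/1224, b=Δ2−h2·(2M2+M3)/6=79/306
seg 3: a=-5, c=M3/2=571/102, d=(M4−M3)/(6·2)=-1963/1224, b=Δ3−h3·(2M3+M4)/6=-196/153
seg 4: a=2, c=M4/2=-821/204, d=(M5−M4)/(6·2)=821/1224, b=Δ4−h4·(2M4+M5)/6=571/306
t_q=13/2 → seg 3, τ=3/2; S=-5+-196/153·τ+571/102·τ²+-1963/1224·τ³=853/3264

  seg 0: a=-1 b=-937/153 c=0 d=325/153
  seg 1: a=-5 b=38/153 c=325/51 d=-2599/1224
  seg 2: a=4 b=79/306 c=-433/68 d=2441/1224
  seg 3: a=-5 b=-196/153 c=571/102 d=-1963/1224
  seg 4: a=2 b=571/306 c=-821/204 d=821/1224
S(13/2) = 853/3264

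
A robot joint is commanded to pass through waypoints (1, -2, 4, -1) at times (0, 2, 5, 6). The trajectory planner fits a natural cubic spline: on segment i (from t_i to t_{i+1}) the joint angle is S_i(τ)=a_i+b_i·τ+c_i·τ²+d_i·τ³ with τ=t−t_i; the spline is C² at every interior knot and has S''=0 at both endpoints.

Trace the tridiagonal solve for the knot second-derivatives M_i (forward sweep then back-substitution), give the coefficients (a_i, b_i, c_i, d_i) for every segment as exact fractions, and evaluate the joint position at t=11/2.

Δ: Δ0=-3/2, Δ1=2, Δ2=-5
row 1: diag=10, rhs=21; c'=3/10, d'=21/10
row 2: denom=8−3·3/10=71/10; d'=(-42−3·21/10)/(71/10)=-483/71
back: M2=-483/71
back: M1=21/10−3/10·-483/71=294/71
M: M0=0, M1=294/71, M2=-483/71, M3=0
seg 0: a=1, c=M0/2=0, d=(M1−M0)/(6·2)=49/142, b=Δ0−h0·(2M0+M1)/6=-409/142
seg 1: a=-2, c=M1/2=147/71, d=(M2−M1)/(6·3)=-259/426, b=Δ1−h1·(2M1+M2)/6=179/142
seg 2: a=4, c=M2/2=-483/142, d=(M3−M2)/(6·1)=161/142, b=Δ2−h2·(2M2+M3)/6=-194/71
t_q=11/2 → seg 2, τ=1/2; S=4+-194/71·τ+-483/142·τ²+161/142·τ³=2187/1136

  seg 0: a=1 b=-409/142 c=0 d=49/142
  seg 1: a=-2 b=179/142 c=147/71 d=-259/426
  seg 2: a=4 b=-194/71 c=-483/142 d=161/142
S(11/2) = 2187/1136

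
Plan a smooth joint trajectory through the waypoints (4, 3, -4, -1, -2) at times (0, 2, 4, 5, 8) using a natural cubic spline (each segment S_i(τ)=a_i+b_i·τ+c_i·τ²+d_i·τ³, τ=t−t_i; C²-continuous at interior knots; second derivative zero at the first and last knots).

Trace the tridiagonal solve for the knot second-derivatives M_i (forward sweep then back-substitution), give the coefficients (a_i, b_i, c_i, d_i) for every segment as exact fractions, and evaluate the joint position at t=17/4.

Δ: Δ0=-1/2, Δ1=-7/2, Δ2=3, Δ3=-1/3
row 1: diag=8, rhs=-18; c'=1/4, d'=-9/4
row 2: denom=6−2·1/4=11/2; d'=(39−2·-9/4)/(11/2)=87/11
row 3: denom=8−1·2/11=86/11; d'=(-20−1·87/11)/(86/11)=-307/86
back: M3=-307/86
back: M2=87/11−2/11·-307/86=368/43
back: M1=-9/4−1/4·368/43=-755/172
M: M0=0, M1=-755/172, M2=368/43, M3=-307/86, M4=0
seg 0: a=4, c=M0/2=0, d=(M1−M0)/(6·2)=-755/2064, b=Δ0−h0·(2M0+M1)/6=497/516
seg 1: a=3, c=M1/2=-755/344, d=(M2−M1)/(6·2)=2227/2064, b=Δ1−h1·(2M1+M2)/6=-442/129
seg 2: a=-4, c=M2/2=184/43, d=(M3−M2)/(6·1)=-1043/516, b=Δ2−h2·(2M2+M3)/6=383/516
seg 3: a=-1, c=M3/2=-307/172, d=(M4−M3)/(6·3)=307/1548, b=Δ3−h3·(2M3+M4)/6=835/258
t_q=17/4 → seg 2, τ=1/4; S=-4+383/516·τ+184/43·τ²+-1043/516·τ³=-39393/11008

  seg 0: a=4 b=497/516 c=0 d=-755/2064
  seg 1: a=3 b=-442/129 c=-755/344 d=2227/2064
  seg 2: a=-4 b=383/516 c=184/43 d=-1043/516
  seg 3: a=-1 b=835/258 c=-307/172 d=307/1548
S(17/4) = -39393/11008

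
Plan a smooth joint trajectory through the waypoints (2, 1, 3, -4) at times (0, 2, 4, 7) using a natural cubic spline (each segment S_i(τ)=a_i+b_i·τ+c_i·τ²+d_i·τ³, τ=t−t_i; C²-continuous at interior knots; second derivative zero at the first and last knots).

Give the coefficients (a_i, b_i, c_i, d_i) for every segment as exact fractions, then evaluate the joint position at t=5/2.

Δ: Δ0=-1/2, Δ1=1, Δ2=-7/3
row 1: diag=8, rhs=9; c'=1/4, d'=9/8
row 2: denom=10−2·1/4=19/2; d'=(-20−2·9/8)/(19/2)=-89/38
back: M2=-89/38
back: M1=9/8−1/4·-89/38=65/38
M: M0=0, M1=65/38, M2=-89/38, M3=0
seg 0: a=2, c=M0/2=0, d=(M1−M0)/(6·2)=65/456, b=Δ0−h0·(2M0+M1)/6=-61/57
seg 1: a=1, c=M1/2=65/76, d=(M2−M1)/(6·2)=-77/228, b=Δ1−h1·(2M1+M2)/6=73/114
seg 2: a=3, c=M2/2=-89/76, d=(M3−M2)/(6·3)=89/684, b=Δ2−h2·(2M2+M3)/6=1/114
t_q=5/2 → seg 1, τ=1/2; S=1+73/114·τ+65/76·τ²+-77/228·τ³=907/608

  seg 0: a=2 b=-61/57 c=0 d=65/456
  seg 1: a=1 b=73/114 c=65/76 d=-77/228
  seg 2: a=3 b=1/114 c=-89/76 d=89/684
S(5/2) = 907/608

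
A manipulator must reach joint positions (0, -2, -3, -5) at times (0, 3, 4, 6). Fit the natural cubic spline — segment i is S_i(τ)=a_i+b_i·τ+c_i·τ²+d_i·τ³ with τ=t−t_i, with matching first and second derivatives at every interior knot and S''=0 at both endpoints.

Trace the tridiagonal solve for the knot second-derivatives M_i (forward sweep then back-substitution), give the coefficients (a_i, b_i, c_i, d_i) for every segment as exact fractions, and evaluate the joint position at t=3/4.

  seg 0: a=0 b=-76/141 c=0 d=-2/141
  seg 1: a=-2 b=-130/141 c=-6/47 d=7/141
  seg 2: a=-3 b=-145/141 c=1/47 d=-1/282
S(3/4) = -617/1504

Δ: Δ0=-2/3, Δ1=-1, Δ2=-1
row 1: diag=8, rhs=-2; c'=1/8, d'=-1/4
row 2: denom=6−1·1/8=47/8; d'=(0−1·-1/4)/(47/8)=2/47
back: M2=2/47
back: M1=-1/4−1/8·2/47=-12/47
M: M0=0, M1=-12/47, M2=2/47, M3=0
seg 0: a=0, c=M0/2=0, d=(M1−M0)/(6·3)=-2/141, b=Δ0−h0·(2M0+M1)/6=-76/141
seg 1: a=-2, c=M1/2=-6/47, d=(M2−M1)/(6·1)=7/141, b=Δ1−h1·(2M1+M2)/6=-130/141
seg 2: a=-3, c=M2/2=1/47, d=(M3−M2)/(6·2)=-1/282, b=Δ2−h2·(2M2+M3)/6=-145/141
t_q=3/4 → seg 0, τ=3/4; S=0+-76/141·τ+0·τ²+-2/141·τ³=-617/1504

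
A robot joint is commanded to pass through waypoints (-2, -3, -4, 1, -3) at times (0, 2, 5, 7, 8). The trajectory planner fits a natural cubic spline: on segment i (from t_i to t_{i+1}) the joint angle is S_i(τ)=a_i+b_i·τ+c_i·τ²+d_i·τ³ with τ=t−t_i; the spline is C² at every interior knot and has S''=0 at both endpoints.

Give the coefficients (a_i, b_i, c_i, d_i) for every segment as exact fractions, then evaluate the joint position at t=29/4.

  seg 0: a=-2 b=-25/138 c=0 d=-11/138
  seg 1: a=-3 b=-157/138 c=-11/23 d=103/414
  seg 2: a=-4 b=187/69 c=81/46 d=-515/552
  seg 3: a=1 b=-199/138 c=-353/92 d=353/276
S(29/4) = 2471/5888

Δ: Δ0=-1/2, Δ1=-1/3, Δ2=5/2, Δ3=-4
row 1: diag=10, rhs=1; c'=3/10, d'=1/10
row 2: denom=10−3·3/10=91/10; d'=(17−3·1/10)/(91/10)=167/91
row 3: denom=6−2·20/91=506/91; d'=(-39−2·167/91)/(506/91)=-353/46
back: M3=-353/46
back: M2=167/91−20/91·-353/46=81/23
back: M1=1/10−3/10·81/23=-22/23
M: M0=0, M1=-22/23, M2=81/23, M3=-353/46, M4=0
seg 0: a=-2, c=M0/2=0, d=(M1−M0)/(6·2)=-11/138, b=Δ0−h0·(2M0+M1)/6=-25/138
seg 1: a=-3, c=M1/2=-11/23, d=(M2−M1)/(6·3)=103/414, b=Δ1−h1·(2M1+M2)/6=-157/138
seg 2: a=-4, c=M2/2=81/46, d=(M3−M2)/(6·2)=-515/552, b=Δ2−h2·(2M2+M3)/6=187/69
seg 3: a=1, c=M3/2=-353/92, d=(M4−M3)/(6·1)=353/276, b=Δ3−h3·(2M3+M4)/6=-199/138
t_q=29/4 → seg 3, τ=1/4; S=1+-199/138·τ+-353/92·τ²+353/276·τ³=2471/5888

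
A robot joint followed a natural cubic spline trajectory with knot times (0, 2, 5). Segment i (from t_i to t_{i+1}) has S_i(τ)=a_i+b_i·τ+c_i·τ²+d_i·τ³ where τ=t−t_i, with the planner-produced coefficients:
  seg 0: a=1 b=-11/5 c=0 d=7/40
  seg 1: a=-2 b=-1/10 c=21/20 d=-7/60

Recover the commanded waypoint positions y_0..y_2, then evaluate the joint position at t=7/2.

y_0 = S_0(0) = a_0 = 1
y_1 = S_1(0) = a_1 = -2
y_2 = S_1(3) = 4
t_q=7/2 is in segment 1 (τ=3/2); S_1(τ)=-29/160

y_0=1 y_1=-2 y_2=4
S(7/2) = -29/160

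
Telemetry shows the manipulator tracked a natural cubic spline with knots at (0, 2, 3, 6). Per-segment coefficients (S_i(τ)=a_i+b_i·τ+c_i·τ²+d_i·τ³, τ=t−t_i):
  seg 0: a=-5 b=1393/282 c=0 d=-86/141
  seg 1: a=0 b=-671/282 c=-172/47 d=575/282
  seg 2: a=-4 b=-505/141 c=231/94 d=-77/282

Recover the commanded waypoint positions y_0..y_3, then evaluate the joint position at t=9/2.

y_0=-5 y_1=0 y_2=-4 y_3=0
S(9/2) = -3583/752

y_0 = S_0(0) = a_0 = -5
y_1 = S_1(0) = a_1 = 0
y_2 = S_2(0) = a_2 = -4
y_3 = S_2(3) = 0
t_q=9/2 is in segment 2 (τ=3/2); S_2(τ)=-3583/752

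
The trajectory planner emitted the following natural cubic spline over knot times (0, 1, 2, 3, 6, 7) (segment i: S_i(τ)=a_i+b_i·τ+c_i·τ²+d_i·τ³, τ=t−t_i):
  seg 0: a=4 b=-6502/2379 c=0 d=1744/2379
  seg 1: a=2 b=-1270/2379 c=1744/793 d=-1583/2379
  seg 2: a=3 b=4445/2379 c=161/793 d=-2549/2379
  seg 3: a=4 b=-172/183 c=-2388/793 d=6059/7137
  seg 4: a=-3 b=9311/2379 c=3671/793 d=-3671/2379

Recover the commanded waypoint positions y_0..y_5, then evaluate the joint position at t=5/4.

y_0=4 y_1=2 y_2=3 y_3=4 y_4=-3 y_5=4
S(5/4) = 7783/3904

y_0 = S_0(0) = a_0 = 4
y_1 = S_1(0) = a_1 = 2
y_2 = S_2(0) = a_2 = 3
y_3 = S_3(0) = a_3 = 4
y_4 = S_4(0) = a_4 = -3
y_5 = S_4(1) = 4
t_q=5/4 is in segment 1 (τ=1/4); S_1(τ)=7783/3904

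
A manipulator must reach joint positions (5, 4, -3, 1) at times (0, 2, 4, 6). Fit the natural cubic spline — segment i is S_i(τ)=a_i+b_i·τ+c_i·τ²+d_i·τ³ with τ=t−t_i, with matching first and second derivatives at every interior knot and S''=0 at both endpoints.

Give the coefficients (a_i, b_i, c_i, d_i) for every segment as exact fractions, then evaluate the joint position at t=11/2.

Δ: Δ0=-1/2, Δ1=-7/2, Δ2=2
row 1: diag=8, rhs=-18; c'=1/4, d'=-9/4
row 2: denom=8−2·1/4=15/2; d'=(33−2·-9/4)/(15/2)=5
back: M2=5
back: M1=-9/4−1/4·5=-7/2
M: M0=0, M1=-7/2, M2=5, M3=0
seg 0: a=5, c=M0/2=0, d=(M1−M0)/(6·2)=-7/24, b=Δ0−h0·(2M0+M1)/6=2/3
seg 1: a=4, c=M1/2=-7/4, d=(M2−M1)/(6·2)=17/24, b=Δ1−h1·(2M1+M2)/6=-17/6
seg 2: a=-3, c=M2/2=5/2, d=(M3−M2)/(6·2)=-5/12, b=Δ2−h2·(2M2+M3)/6=-4/3
t_q=11/2 → seg 2, τ=3/2; S=-3+-4/3·τ+5/2·τ²+-5/12·τ³=-25/32

  seg 0: a=5 b=2/3 c=0 d=-7/24
  seg 1: a=4 b=-17/6 c=-7/4 d=17/24
  seg 2: a=-3 b=-4/3 c=5/2 d=-5/12
S(11/2) = -25/32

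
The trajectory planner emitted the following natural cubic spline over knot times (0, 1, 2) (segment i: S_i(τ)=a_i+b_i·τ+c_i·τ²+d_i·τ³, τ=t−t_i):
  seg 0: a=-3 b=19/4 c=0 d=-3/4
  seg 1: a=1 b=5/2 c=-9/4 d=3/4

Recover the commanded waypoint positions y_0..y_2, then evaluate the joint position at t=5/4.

y_0=-3 y_1=1 y_2=2
S(5/4) = 383/256

y_0 = S_0(0) = a_0 = -3
y_1 = S_1(0) = a_1 = 1
y_2 = S_1(1) = 2
t_q=5/4 is in segment 1 (τ=1/4); S_1(τ)=383/256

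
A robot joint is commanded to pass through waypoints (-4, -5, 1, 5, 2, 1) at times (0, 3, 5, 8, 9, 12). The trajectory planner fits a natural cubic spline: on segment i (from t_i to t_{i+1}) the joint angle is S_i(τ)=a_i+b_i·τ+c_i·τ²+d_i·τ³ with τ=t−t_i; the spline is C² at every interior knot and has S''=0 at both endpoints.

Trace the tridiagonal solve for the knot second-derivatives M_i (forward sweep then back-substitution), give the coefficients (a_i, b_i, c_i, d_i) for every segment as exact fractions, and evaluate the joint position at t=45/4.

  seg 0: a=-4 b=-1219/888 c=0 d=923/7992
  seg 1: a=-5 b=775/444 c=923/888 d=-61/296
  seg 2: a=1 b=1523/444 c=-175/888 d=-1337/7992
  seg 3: a=5 b=-2015/888 c=-63/37 d=863/888
  seg 4: a=2 b=-1225/444 c=359/296 d=-359/2664
S(45/4) = 7525/18944

Δ: Δ0=-1/3, Δ1=3, Δ2=4/3, Δ3=-3, Δ4=-1/3
row 1: diag=10, rhs=20; c'=1/5, d'=2
row 2: denom=10−2·1/5=48/5; d'=(-10−2·2)/(48/5)=-35/24
row 3: denom=8−3·5/16=113/16; d'=(-26−3·-35/24)/(113/16)=-346/113
row 4: denom=8−1·16/113=888/113; d'=(16−1·-346/113)/(888/113)=359/148
back: M4=359/148
back: M3=-346/113−16/113·359/148=-126/37
back: M2=-35/24−5/16·-126/37=-175/444
back: M1=2−1/5·-175/444=923/444
M: M0=0, M1=923/444, M2=-175/444, M3=-126/37, M4=359/148, M5=0
seg 0: a=-4, c=M0/2=0, d=(M1−M0)/(6·3)=923/7992, b=Δ0−h0·(2M0+M1)/6=-1219/888
seg 1: a=-5, c=M1/2=923/888, d=(M2−M1)/(6·2)=-61/296, b=Δ1−h1·(2M1+M2)/6=775/444
seg 2: a=1, c=M2/2=-175/888, d=(M3−M2)/(6·3)=-1337/7992, b=Δ2−h2·(2M2+M3)/6=1523/444
seg 3: a=5, c=M3/2=-63/37, d=(M4−M3)/(6·1)=863/888, b=Δ3−h3·(2M3+M4)/6=-2015/888
seg 4: a=2, c=M4/2=359/296, d=(M5−M4)/(6·3)=-359/2664, b=Δ4−h4·(2M4+M5)/6=-1225/444
t_q=45/4 → seg 4, τ=9/4; S=2+-1225/444·τ+359/296·τ²+-359/2664·τ³=7525/18944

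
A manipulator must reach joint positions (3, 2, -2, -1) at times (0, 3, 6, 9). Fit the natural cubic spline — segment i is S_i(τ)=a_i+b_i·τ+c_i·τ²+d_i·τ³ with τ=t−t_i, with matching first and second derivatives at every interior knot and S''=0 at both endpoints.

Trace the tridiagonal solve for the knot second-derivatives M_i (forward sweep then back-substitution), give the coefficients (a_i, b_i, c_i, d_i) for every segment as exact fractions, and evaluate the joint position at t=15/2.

Δ: Δ0=-1/3, Δ1=-4/3, Δ2=1/3
row 1: diag=12, rhs=-6; c'=1/4, d'=-1/2
row 2: denom=12−3·1/4=45/4; d'=(10−3·-1/2)/(45/4)=46/45
back: M2=46/45
back: M1=-1/2−1/4·46/45=-34/45
M: M0=0, M1=-34/45, M2=46/45, M3=0
seg 0: a=3, c=M0/2=0, d=(M1−M0)/(6·3)=-17/405, b=Δ0−h0·(2M0+M1)/6=2/45
seg 1: a=2, c=M1/2=-17/45, d=(M2−M1)/(6·3)=8/81, b=Δ1−h1·(2M1+M2)/6=-49/45
seg 2: a=-2, c=M2/2=23/45, d=(M3−M2)/(6·3)=-23/405, b=Δ2−h2·(2M2+M3)/6=-31/45
t_q=15/2 → seg 2, τ=3/2; S=-2+-31/45·τ+23/45·τ²+-23/405·τ³=-83/40

  seg 0: a=3 b=2/45 c=0 d=-17/405
  seg 1: a=2 b=-49/45 c=-17/45 d=8/81
  seg 2: a=-2 b=-31/45 c=23/45 d=-23/405
S(15/2) = -83/40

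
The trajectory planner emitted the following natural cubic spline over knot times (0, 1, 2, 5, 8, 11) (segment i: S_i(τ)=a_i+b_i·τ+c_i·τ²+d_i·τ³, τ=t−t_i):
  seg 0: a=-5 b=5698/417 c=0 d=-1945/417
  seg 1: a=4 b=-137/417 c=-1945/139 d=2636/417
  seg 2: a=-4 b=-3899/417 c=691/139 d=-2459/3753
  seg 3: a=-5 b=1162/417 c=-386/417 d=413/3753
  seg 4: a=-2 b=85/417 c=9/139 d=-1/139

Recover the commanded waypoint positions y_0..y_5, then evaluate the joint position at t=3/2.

y_0=-5 y_1=4 y_2=-4 y_3=-5 y_4=-2 y_5=-1
S(3/2) = 627/556

y_0 = S_0(0) = a_0 = -5
y_1 = S_1(0) = a_1 = 4
y_2 = S_2(0) = a_2 = -4
y_3 = S_3(0) = a_3 = -5
y_4 = S_4(0) = a_4 = -2
y_5 = S_4(3) = -1
t_q=3/2 is in segment 1 (τ=1/2); S_1(τ)=627/556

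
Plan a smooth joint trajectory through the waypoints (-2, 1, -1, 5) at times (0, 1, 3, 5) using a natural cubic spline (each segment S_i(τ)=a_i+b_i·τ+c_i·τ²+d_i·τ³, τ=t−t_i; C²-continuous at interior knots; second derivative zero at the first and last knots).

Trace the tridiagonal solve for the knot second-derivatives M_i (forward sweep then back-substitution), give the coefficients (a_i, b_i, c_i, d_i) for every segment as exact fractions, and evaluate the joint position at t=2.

Δ: Δ0=3, Δ1=-1, Δ2=3
row 1: diag=6, rhs=-24; c'=1/3, d'=-4
row 2: denom=8−2·1/3=22/3; d'=(24−2·-4)/(22/3)=48/11
back: M2=48/11
back: M1=-4−1/3·48/11=-60/11
M: M0=0, M1=-60/11, M2=48/11, M3=0
seg 0: a=-2, c=M0/2=0, d=(M1−M0)/(6·1)=-10/11, b=Δ0−h0·(2M0+M1)/6=43/11
seg 1: a=1, c=M1/2=-30/11, d=(M2−M1)/(6·2)=9/11, b=Δ1−h1·(2M1+M2)/6=13/11
seg 2: a=-1, c=M2/2=24/11, d=(M3−M2)/(6·2)=-4/11, b=Δ2−h2·(2M2+M3)/6=1/11
t_q=2 → seg 1, τ=1; S=1+13/11·τ+-30/11·τ²+9/11·τ³=3/11

  seg 0: a=-2 b=43/11 c=0 d=-10/11
  seg 1: a=1 b=13/11 c=-30/11 d=9/11
  seg 2: a=-1 b=1/11 c=24/11 d=-4/11
S(2) = 3/11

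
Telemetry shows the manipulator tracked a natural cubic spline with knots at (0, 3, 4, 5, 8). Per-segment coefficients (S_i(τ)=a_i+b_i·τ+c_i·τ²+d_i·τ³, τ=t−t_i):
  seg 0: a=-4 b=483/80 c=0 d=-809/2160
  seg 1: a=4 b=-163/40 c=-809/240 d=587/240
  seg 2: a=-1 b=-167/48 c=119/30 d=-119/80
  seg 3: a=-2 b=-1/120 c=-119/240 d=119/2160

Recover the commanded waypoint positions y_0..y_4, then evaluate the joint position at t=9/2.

y_0=-4 y_1=4 y_2=-1 y_3=-2 y_4=-5
S(9/2) = -3713/1920

y_0 = S_0(0) = a_0 = -4
y_1 = S_1(0) = a_1 = 4
y_2 = S_2(0) = a_2 = -1
y_3 = S_3(0) = a_3 = -2
y_4 = S_3(3) = -5
t_q=9/2 is in segment 2 (τ=1/2); S_2(τ)=-3713/1920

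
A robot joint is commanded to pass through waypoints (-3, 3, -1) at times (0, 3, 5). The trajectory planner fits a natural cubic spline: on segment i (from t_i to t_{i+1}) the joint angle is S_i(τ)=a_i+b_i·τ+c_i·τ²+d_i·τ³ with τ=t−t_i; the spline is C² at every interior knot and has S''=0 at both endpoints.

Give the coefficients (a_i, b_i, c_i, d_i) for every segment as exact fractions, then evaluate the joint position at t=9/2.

  seg 0: a=-3 b=16/5 c=0 d=-2/15
  seg 1: a=3 b=-2/5 c=-6/5 d=1/5
S(9/2) = 3/8

Δ: Δ0=2, Δ1=-2
row 1: diag=10, rhs=-24; c'=1/5, d'=-12/5
back: M1=-12/5
M: M0=0, M1=-12/5, M2=0
seg 0: a=-3, c=M0/2=0, d=(M1−M0)/(6·3)=-2/15, b=Δ0−h0·(2M0+M1)/6=16/5
seg 1: a=3, c=M1/2=-6/5, d=(M2−M1)/(6·2)=1/5, b=Δ1−h1·(2M1+M2)/6=-2/5
t_q=9/2 → seg 1, τ=3/2; S=3+-2/5·τ+-6/5·τ²+1/5·τ³=3/8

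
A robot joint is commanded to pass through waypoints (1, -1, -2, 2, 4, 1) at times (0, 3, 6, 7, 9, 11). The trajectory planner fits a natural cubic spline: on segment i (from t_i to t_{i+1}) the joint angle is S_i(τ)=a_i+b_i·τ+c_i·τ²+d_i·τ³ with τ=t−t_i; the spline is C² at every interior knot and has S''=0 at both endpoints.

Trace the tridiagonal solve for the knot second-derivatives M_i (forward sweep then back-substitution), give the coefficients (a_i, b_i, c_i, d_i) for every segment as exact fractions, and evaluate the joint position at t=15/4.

Δ: Δ0=-2/3, Δ1=-1/3, Δ2=4, Δ3=1, Δ4=-3/2
row 1: diag=12, rhs=2; c'=1/4, d'=1/6
row 2: denom=8−3·1/4=29/4; d'=(26−3·1/6)/(29/4)=102/29
row 3: denom=6−1·4/29=170/29; d'=(-18−1·102/29)/(170/29)=-312/85
row 4: denom=8−2·29/85=622/85; d'=(-15−2·-312/85)/(622/85)=-651/622
back: M4=-651/622
back: M3=-312/85−29/85·-651/622=-2061/622
back: M2=102/29−4/29·-2061/622=1236/311
back: M1=1/6−1/4·1236/311=-1543/1866
M: M0=0, M1=-1543/1866, M2=1236/311, M3=-2061/622, M4=-651/622, M5=0
seg 0: a=1, c=M0/2=0, d=(M1−M0)/(6·3)=-1543/33588, b=Δ0−h0·(2M0+M1)/6=-315/1244
seg 1: a=-1, c=M1/2=-1543/3732, d=(M2−M1)/(6·3)=8959/33588, b=Δ1−h1·(2M1+M2)/6=-929/622
seg 2: a=-2, c=M2/2=618/311, d=(M3−M2)/(6·1)=-1511/1244, b=Δ2−h2·(2M2+M3)/6=4015/1244
seg 3: a=2, c=M3/2=-2061/1244, d=(M4−M3)/(6·2)=235/1244, b=Δ3−h3·(2M3+M4)/6=2213/622
seg 4: a=4, c=M4/2=-651/1244, d=(M5−M4)/(6·2)=217/2488, b=Δ4−h4·(2M4+M5)/6=-499/622
t_q=15/4 → seg 1, τ=3/4; S=-1+-929/622·τ+-1543/3732·τ²+8959/33588·τ³=-178357/79616

  seg 0: a=1 b=-315/1244 c=0 d=-1543/33588
  seg 1: a=-1 b=-929/622 c=-1543/3732 d=8959/33588
  seg 2: a=-2 b=4015/1244 c=618/311 d=-1511/1244
  seg 3: a=2 b=2213/622 c=-2061/1244 d=235/1244
  seg 4: a=4 b=-499/622 c=-651/1244 d=217/2488
S(15/4) = -178357/79616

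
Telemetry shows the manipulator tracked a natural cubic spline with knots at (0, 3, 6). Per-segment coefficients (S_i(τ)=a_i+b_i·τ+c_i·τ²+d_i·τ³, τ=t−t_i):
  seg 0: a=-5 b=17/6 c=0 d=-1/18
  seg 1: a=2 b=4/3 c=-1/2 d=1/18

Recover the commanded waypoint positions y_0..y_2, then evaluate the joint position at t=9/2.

y_0 = S_0(0) = a_0 = -5
y_1 = S_1(0) = a_1 = 2
y_2 = S_1(3) = 3
t_q=9/2 is in segment 1 (τ=3/2); S_1(τ)=49/16

y_0=-5 y_1=2 y_2=3
S(9/2) = 49/16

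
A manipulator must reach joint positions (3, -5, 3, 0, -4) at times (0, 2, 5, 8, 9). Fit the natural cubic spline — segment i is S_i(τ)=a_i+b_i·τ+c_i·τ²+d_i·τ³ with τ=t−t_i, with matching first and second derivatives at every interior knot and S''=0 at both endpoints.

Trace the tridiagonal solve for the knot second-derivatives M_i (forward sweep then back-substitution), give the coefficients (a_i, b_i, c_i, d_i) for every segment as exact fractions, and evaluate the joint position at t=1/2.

  seg 0: a=3 b=-2237/399 c=0 d=641/1596
  seg 1: a=-5 b=-314/399 c=641/266 d=-3013/7182
  seg 2: a=3 b=1871/798 c=-545/399 d=601/7182
  seg 3: a=0 b=-1433/399 c=-163/266 d=163/798
S(1/2) = 1051/4256

Δ: Δ0=-4, Δ1=8/3, Δ2=-1, Δ3=-4
row 1: diag=10, rhs=40; c'=3/10, d'=4
row 2: denom=12−3·3/10=111/10; d'=(-22−3·4)/(111/10)=-340/111
row 3: denom=8−3·10/37=266/37; d'=(-18−3·-340/111)/(266/37)=-163/133
back: M3=-163/133
back: M2=-340/111−10/37·-163/133=-1090/399
back: M1=4−3/10·-1090/399=641/133
M: M0=0, M1=641/133, M2=-1090/399, M3=-163/133, M4=0
seg 0: a=3, c=M0/2=0, d=(M1−M0)/(6·2)=641/1596, b=Δ0−h0·(2M0+M1)/6=-2237/399
seg 1: a=-5, c=M1/2=641/266, d=(M2−M1)/(6·3)=-3013/7182, b=Δ1−h1·(2M1+M2)/6=-314/399
seg 2: a=3, c=M2/2=-545/399, d=(M3−M2)/(6·3)=601/7182, b=Δ2−h2·(2M2+M3)/6=1871/798
seg 3: a=0, c=M3/2=-163/266, d=(M4−M3)/(6·1)=163/798, b=Δ3−h3·(2M3+M4)/6=-1433/399
t_q=1/2 → seg 0, τ=1/2; S=3+-2237/399·τ+0·τ²+641/1596·τ³=1051/4256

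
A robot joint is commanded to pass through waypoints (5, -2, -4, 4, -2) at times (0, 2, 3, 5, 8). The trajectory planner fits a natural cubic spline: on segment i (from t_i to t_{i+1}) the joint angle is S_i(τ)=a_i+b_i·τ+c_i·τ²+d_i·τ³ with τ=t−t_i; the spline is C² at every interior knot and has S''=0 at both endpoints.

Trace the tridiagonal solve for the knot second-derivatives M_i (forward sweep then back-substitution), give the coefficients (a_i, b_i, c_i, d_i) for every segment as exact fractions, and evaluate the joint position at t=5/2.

  seg 0: a=5 b=-1165/326 c=0 d=3/163
  seg 1: a=-2 b=-1093/326 c=18/163 d=405/326
  seg 2: a=-4 b=97/163 c=1251/326 d=-174/163
  seg 3: a=4 b=511/163 c=-837/326 d=93/326
S(5/2) = -9111/2608

Δ: Δ0=-7/2, Δ1=-2, Δ2=4, Δ3=-2
row 1: diag=6, rhs=9; c'=1/6, d'=3/2
row 2: denom=6−1·1/6=35/6; d'=(36−1·3/2)/(35/6)=207/35
row 3: denom=10−2·12/35=326/35; d'=(-36−2·207/35)/(326/35)=-837/163
back: M3=-837/163
back: M2=207/35−12/35·-837/163=1251/163
back: M1=3/2−1/6·1251/163=36/163
M: M0=0, M1=36/163, M2=1251/163, M3=-837/163, M4=0
seg 0: a=5, c=M0/2=0, d=(M1−M0)/(6·2)=3/163, b=Δ0−h0·(2M0+M1)/6=-1165/326
seg 1: a=-2, c=M1/2=18/163, d=(M2−M1)/(6·1)=405/326, b=Δ1−h1·(2M1+M2)/6=-1093/326
seg 2: a=-4, c=M2/2=1251/326, d=(M3−M2)/(6·2)=-174/163, b=Δ2−h2·(2M2+M3)/6=97/163
seg 3: a=4, c=M3/2=-837/326, d=(M4−M3)/(6·3)=93/326, b=Δ3−h3·(2M3+M4)/6=511/163
t_q=5/2 → seg 1, τ=1/2; S=-2+-1093/326·τ+18/163·τ²+405/326·τ³=-9111/2608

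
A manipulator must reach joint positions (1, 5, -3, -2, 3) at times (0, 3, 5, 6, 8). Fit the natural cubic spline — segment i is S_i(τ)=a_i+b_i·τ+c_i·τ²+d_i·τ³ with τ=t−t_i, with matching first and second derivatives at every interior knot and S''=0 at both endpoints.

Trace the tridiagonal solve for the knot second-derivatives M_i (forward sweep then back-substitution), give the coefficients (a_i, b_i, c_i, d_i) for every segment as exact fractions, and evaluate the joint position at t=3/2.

Δ: Δ0=4/3, Δ1=-4, Δ2=1, Δ3=5/2
row 1: diag=10, rhs=-32; c'=1/5, d'=-16/5
row 2: denom=6−2·1/5=28/5; d'=(30−2·-16/5)/(28/5)=13/2
row 3: denom=6−1·5/28=163/28; d'=(9−1·13/2)/(163/28)=70/163
back: M3=70/163
back: M2=13/2−5/28·70/163=1047/163
back: M1=-16/5−1/5·1047/163=-731/163
M: M0=0, M1=-731/163, M2=1047/163, M3=70/163, M4=0
seg 0: a=1, c=M0/2=0, d=(M1−M0)/(6·3)=-731/2934, b=Δ0−h0·(2M0+M1)/6=3497/978
seg 1: a=5, c=M1/2=-731/326, d=(M2−M1)/(6·2)=889/978, b=Δ1−h1·(2M1+M2)/6=-1541/489
seg 2: a=-3, c=M2/2=1047/326, d=(M3−M2)/(6·1)=-977/978, b=Δ2−h2·(2M2+M3)/6=-593/489
seg 3: a=-2, c=M3/2=35/163, d=(M4−M3)/(6·2)=-35/978, b=Δ3−h3·(2M3+M4)/6=2165/978
t_q=3/2 → seg 0, τ=3/2; S=1+3497/978·τ+0·τ²+-731/2934·τ³=14403/2608

  seg 0: a=1 b=3497/978 c=0 d=-731/2934
  seg 1: a=5 b=-1541/489 c=-731/326 d=889/978
  seg 2: a=-3 b=-593/489 c=1047/326 d=-977/978
  seg 3: a=-2 b=2165/978 c=35/163 d=-35/978
S(3/2) = 14403/2608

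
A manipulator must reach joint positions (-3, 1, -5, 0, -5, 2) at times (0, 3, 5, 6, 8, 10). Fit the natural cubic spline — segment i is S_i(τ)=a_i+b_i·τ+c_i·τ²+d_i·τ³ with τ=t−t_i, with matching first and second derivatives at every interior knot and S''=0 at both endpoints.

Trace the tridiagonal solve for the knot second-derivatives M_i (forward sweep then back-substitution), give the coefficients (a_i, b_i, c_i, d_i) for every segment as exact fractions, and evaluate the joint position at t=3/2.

Δ: Δ0=4/3, Δ1=-3, Δ2=5, Δ3=-5/2, Δ4=7/2
row 1: diag=10, rhs=-26; c'=1/5, d'=-13/5
row 2: denom=6−2·1/5=28/5; d'=(48−2·-13/5)/(28/5)=19/2
row 3: denom=6−1·5/28=163/28; d'=(-45−1·19/2)/(163/28)=-1526/163
row 4: denom=8−2·56/163=1192/163; d'=(36−2·-1526/163)/(1192/163)=1115/149
back: M4=1115/149
back: M3=-1526/163−56/163·1115/149=-1778/149
back: M2=19/2−5/28·-1778/149=1733/149
back: M1=-13/5−1/5·1733/149=-734/149
M: M0=0, M1=-734/149, M2=1733/149, M3=-1778/149, M4=1115/149, M5=0
seg 0: a=-3, c=M0/2=0, d=(M1−M0)/(6·3)=-367/1341, b=Δ0−h0·(2M0+M1)/6=1697/447
seg 1: a=1, c=M1/2=-367/149, d=(M2−M1)/(6·2)=2467/1788, b=Δ1−h1·(2M1+M2)/6=-1606/447
seg 2: a=-5, c=M2/2=1733/298, d=(M3−M2)/(6·1)=-3511/894, b=Δ2−h2·(2M2+M3)/6=1391/447
seg 3: a=0, c=M3/2=-889/149, d=(M4−M3)/(6·2)=2893/1788, b=Δ3−h3·(2M3+M4)/6=2647/894
seg 4: a=-5, c=M4/2=1115/298, d=(M5−M4)/(6·2)=-1115/1788, b=Δ4−h4·(2M4+M5)/6=-1331/894
t_q=3/2 → seg 0, τ=3/2; S=-3+1697/447·τ+0·τ²+-367/1341·τ³=2111/1192

  seg 0: a=-3 b=1697/447 c=0 d=-367/1341
  seg 1: a=1 b=-1606/447 c=-367/149 d=2467/1788
  seg 2: a=-5 b=1391/447 c=1733/298 d=-3511/894
  seg 3: a=0 b=2647/894 c=-889/149 d=2893/1788
  seg 4: a=-5 b=-1331/894 c=1115/298 d=-1115/1788
S(3/2) = 2111/1192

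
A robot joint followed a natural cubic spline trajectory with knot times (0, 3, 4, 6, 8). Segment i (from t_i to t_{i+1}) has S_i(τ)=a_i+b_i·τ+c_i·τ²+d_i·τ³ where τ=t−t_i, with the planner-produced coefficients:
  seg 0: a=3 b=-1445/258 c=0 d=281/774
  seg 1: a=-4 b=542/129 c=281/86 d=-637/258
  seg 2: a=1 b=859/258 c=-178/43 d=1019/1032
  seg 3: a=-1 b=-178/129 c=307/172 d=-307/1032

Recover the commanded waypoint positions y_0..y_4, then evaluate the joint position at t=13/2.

y_0 = S_0(0) = a_0 = 3
y_1 = S_1(0) = a_1 = -4
y_2 = S_2(0) = a_2 = 1
y_3 = S_3(0) = a_3 = -1
y_4 = S_3(2) = 1
t_q=13/2 is in segment 3 (τ=1/2); S_3(τ)=-3525/2752

y_0=3 y_1=-4 y_2=1 y_3=-1 y_4=1
S(13/2) = -3525/2752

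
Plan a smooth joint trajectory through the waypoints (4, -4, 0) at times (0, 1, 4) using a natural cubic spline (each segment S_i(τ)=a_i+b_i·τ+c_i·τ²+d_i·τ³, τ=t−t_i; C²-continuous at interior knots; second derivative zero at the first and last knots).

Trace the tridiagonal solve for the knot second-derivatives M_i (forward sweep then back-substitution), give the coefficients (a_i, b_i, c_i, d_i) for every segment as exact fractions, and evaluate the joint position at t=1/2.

  seg 0: a=4 b=-55/6 c=0 d=7/6
  seg 1: a=-4 b=-17/3 c=7/2 d=-7/18
S(1/2) = -7/16

Δ: Δ0=-8, Δ1=4/3
row 1: diag=8, rhs=56; c'=3/8, d'=7
back: M1=7
M: M0=0, M1=7, M2=0
seg 0: a=4, c=M0/2=0, d=(M1−M0)/(6·1)=7/6, b=Δ0−h0·(2M0+M1)/6=-55/6
seg 1: a=-4, c=M1/2=7/2, d=(M2−M1)/(6·3)=-7/18, b=Δ1−h1·(2M1+M2)/6=-17/3
t_q=1/2 → seg 0, τ=1/2; S=4+-55/6·τ+0·τ²+7/6·τ³=-7/16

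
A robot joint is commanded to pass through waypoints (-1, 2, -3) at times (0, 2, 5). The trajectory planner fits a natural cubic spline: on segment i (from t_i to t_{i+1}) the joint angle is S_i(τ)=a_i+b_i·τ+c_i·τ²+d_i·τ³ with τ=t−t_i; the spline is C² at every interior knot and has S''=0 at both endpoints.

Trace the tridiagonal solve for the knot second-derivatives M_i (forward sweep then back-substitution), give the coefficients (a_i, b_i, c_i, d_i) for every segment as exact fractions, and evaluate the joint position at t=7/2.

Δ: Δ0=3/2, Δ1=-5/3
row 1: diag=10, rhs=-19; c'=3/10, d'=-19/10
back: M1=-19/10
M: M0=0, M1=-19/10, M2=0
seg 0: a=-1, c=M0/2=0, d=(M1−M0)/(6·2)=-19/120, b=Δ0−h0·(2M0+M1)/6=32/15
seg 1: a=2, c=M1/2=-19/20, d=(M2−M1)/(6·3)=19/180, b=Δ1−h1·(2M1+M2)/6=7/30
t_q=7/2 → seg 1, τ=3/2; S=2+7/30·τ+-19/20·τ²+19/180·τ³=91/160

  seg 0: a=-1 b=32/15 c=0 d=-19/120
  seg 1: a=2 b=7/30 c=-19/20 d=19/180
S(7/2) = 91/160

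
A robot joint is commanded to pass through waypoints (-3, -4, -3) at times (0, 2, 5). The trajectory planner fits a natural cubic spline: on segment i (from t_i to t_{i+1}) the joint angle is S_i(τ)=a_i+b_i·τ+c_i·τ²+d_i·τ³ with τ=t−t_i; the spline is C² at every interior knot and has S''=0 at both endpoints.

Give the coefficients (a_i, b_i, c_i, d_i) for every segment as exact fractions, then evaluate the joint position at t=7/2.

Δ: Δ0=-1/2, Δ1=1/3
row 1: diag=10, rhs=5; c'=3/10, d'=1/2
back: M1=1/2
M: M0=0, M1=1/2, M2=0
seg 0: a=-3, c=M0/2=0, d=(M1−M0)/(6·2)=1/24, b=Δ0−h0·(2M0+M1)/6=-2/3
seg 1: a=-4, c=M1/2=1/4, d=(M2−M1)/(6·3)=-1/36, b=Δ1−h1·(2M1+M2)/6=-1/6
t_q=7/2 → seg 1, τ=3/2; S=-4+-1/6·τ+1/4·τ²+-1/36·τ³=-121/32

  seg 0: a=-3 b=-2/3 c=0 d=1/24
  seg 1: a=-4 b=-1/6 c=1/4 d=-1/36
S(7/2) = -121/32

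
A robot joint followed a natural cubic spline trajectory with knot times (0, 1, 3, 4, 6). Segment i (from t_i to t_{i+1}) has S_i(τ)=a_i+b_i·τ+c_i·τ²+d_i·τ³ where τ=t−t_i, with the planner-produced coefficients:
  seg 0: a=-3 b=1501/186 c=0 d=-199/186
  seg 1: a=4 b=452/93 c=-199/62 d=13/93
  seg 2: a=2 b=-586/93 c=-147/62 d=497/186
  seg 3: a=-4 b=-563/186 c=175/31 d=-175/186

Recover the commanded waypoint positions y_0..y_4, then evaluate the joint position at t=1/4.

y_0=-3 y_1=4 y_2=2 y_3=-4 y_4=5
S(1/4) = -3965/3968

y_0 = S_0(0) = a_0 = -3
y_1 = S_1(0) = a_1 = 4
y_2 = S_2(0) = a_2 = 2
y_3 = S_3(0) = a_3 = -4
y_4 = S_3(2) = 5
t_q=1/4 is in segment 0 (τ=1/4); S_0(τ)=-3965/3968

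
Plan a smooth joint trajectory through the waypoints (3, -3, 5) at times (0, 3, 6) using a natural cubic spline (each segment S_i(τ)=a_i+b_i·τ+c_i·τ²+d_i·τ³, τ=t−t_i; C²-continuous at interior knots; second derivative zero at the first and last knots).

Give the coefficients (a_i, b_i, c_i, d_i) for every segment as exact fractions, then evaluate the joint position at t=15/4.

  seg 0: a=3 b=-19/6 c=0 d=7/54
  seg 1: a=-3 b=1/3 c=7/6 d=-7/54
S(15/4) = -275/128

Δ: Δ0=-2, Δ1=8/3
row 1: diag=12, rhs=28; c'=1/4, d'=7/3
back: M1=7/3
M: M0=0, M1=7/3, M2=0
seg 0: a=3, c=M0/2=0, d=(M1−M0)/(6·3)=7/54, b=Δ0−h0·(2M0+M1)/6=-19/6
seg 1: a=-3, c=M1/2=7/6, d=(M2−M1)/(6·3)=-7/54, b=Δ1−h1·(2M1+M2)/6=1/3
t_q=15/4 → seg 1, τ=3/4; S=-3+1/3·τ+7/6·τ²+-7/54·τ³=-275/128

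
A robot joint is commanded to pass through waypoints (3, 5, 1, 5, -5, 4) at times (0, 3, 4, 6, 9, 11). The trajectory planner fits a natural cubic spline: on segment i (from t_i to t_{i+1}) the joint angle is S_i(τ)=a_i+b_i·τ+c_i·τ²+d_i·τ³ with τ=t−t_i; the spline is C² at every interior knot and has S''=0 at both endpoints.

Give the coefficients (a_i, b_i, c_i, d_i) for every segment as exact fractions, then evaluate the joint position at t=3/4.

  seg 0: a=3 b=11821/3957 c=0 d=-3061/11871
  seg 1: a=5 b=-15728/3957 c=-3061/1319 d=9083/3957
  seg 2: a=1 b=-6845/3957 c=6022/1319 d=-21373/15828
  seg 3: a=5 b=1300/3957 c=-9329/2638 d=6109/7914
  seg 4: a=-5 b=-379/7914 c=4499/1319 d=-4499/7914
S(3/4) = 433201/84416

Δ: Δ0=2/3, Δ1=-4, Δ2=2, Δ3=-10/3, Δ4=9/2
row 1: diag=8, rhs=-28; c'=1/8, d'=-7/2
row 2: denom=6−1·1/8=47/8; d'=(36−1·-7/2)/(47/8)=316/47
row 3: denom=10−2·16/47=438/47; d'=(-32−2·316/47)/(438/47)=-356/73
row 4: denom=10−3·47/146=1319/146; d'=(47−3·-356/73)/(1319/146)=8998/1319
back: M4=8998/1319
back: M3=-356/73−47/146·8998/1319=-9329/1319
back: M2=316/47−16/47·-9329/1319=12044/1319
back: M1=-7/2−1/8·12044/1319=-6122/1319
M: M0=0, M1=-6122/1319, M2=12044/1319, M3=-9329/1319, M4=8998/1319, M5=0
seg 0: a=3, c=M0/2=0, d=(M1−M0)/(6·3)=-3061/11871, b=Δ0−h0·(2M0+M1)/6=11821/3957
seg 1: a=5, c=M1/2=-3061/1319, d=(M2−M1)/(6·1)=9083/3957, b=Δ1−h1·(2M1+M2)/6=-15728/3957
seg 2: a=1, c=M2/2=6022/1319, d=(M3−M2)/(6·2)=-21373/15828, b=Δ2−h2·(2M2+M3)/6=-6845/3957
seg 3: a=5, c=M3/2=-9329/2638, d=(M4−M3)/(6·3)=6109/7914, b=Δ3−h3·(2M3+M4)/6=1300/3957
seg 4: a=-5, c=M4/2=4499/1319, d=(M5−M4)/(6·2)=-4499/7914, b=Δ4−h4·(2M4+M5)/6=-379/7914
t_q=3/4 → seg 0, τ=3/4; S=3+11821/3957·τ+0·τ²+-3061/11871·τ³=433201/84416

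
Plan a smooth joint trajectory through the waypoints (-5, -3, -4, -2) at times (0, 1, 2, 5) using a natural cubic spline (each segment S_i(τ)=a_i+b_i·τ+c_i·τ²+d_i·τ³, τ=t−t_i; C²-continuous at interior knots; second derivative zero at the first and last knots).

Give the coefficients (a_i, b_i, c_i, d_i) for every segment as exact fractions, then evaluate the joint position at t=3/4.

  seg 0: a=-5 b=263/93 c=0 d=-77/93
  seg 1: a=-3 b=32/93 c=-77/31 d=106/93
  seg 2: a=-4 b=-112/93 c=29/31 d=-29/279
S(3/4) = -6405/1984

Δ: Δ0=2, Δ1=-1, Δ2=2/3
row 1: diag=4, rhs=-18; c'=1/4, d'=-9/2
row 2: denom=8−1·1/4=31/4; d'=(10−1·-9/2)/(31/4)=58/31
back: M2=58/31
back: M1=-9/2−1/4·58/31=-154/31
M: M0=0, M1=-154/31, M2=58/31, M3=0
seg 0: a=-5, c=M0/2=0, d=(M1−M0)/(6·1)=-77/93, b=Δ0−h0·(2M0+M1)/6=263/93
seg 1: a=-3, c=M1/2=-77/31, d=(M2−M1)/(6·1)=106/93, b=Δ1−h1·(2M1+M2)/6=32/93
seg 2: a=-4, c=M2/2=29/31, d=(M3−M2)/(6·3)=-29/279, b=Δ2−h2·(2M2+M3)/6=-112/93
t_q=3/4 → seg 0, τ=3/4; S=-5+263/93·τ+0·τ²+-77/93·τ³=-6405/1984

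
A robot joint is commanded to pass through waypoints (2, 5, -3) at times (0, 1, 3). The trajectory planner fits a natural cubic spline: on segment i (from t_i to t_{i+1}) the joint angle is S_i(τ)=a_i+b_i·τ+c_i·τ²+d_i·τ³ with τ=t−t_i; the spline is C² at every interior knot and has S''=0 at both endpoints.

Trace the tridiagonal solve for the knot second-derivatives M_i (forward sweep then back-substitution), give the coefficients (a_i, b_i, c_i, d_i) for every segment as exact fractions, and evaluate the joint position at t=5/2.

Δ: Δ0=3, Δ1=-4
row 1: diag=6, rhs=-42; c'=1/3, d'=-7
back: M1=-7
M: M0=0, M1=-7, M2=0
seg 0: a=2, c=M0/2=0, d=(M1−M0)/(6·1)=-7/6, b=Δ0−h0·(2M0+M1)/6=25/6
seg 1: a=5, c=M1/2=-7/2, d=(M2−M1)/(6·2)=7/12, b=Δ1−h1·(2M1+M2)/6=2/3
t_q=5/2 → seg 1, τ=3/2; S=5+2/3·τ+-7/2·τ²+7/12·τ³=3/32

  seg 0: a=2 b=25/6 c=0 d=-7/6
  seg 1: a=5 b=2/3 c=-7/2 d=7/12
S(5/2) = 3/32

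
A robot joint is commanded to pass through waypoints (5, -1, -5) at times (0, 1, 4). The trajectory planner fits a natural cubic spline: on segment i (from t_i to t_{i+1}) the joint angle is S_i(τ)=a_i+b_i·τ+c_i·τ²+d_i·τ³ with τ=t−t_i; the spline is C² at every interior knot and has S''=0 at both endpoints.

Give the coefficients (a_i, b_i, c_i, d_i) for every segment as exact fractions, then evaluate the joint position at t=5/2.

Δ: Δ0=-6, Δ1=-4/3
row 1: diag=8, rhs=28; c'=3/8, d'=7/2
back: M1=7/2
M: M0=0, M1=7/2, M2=0
seg 0: a=5, c=M0/2=0, d=(M1−M0)/(6·1)=7/12, b=Δ0−h0·(2M0+M1)/6=-79/12
seg 1: a=-1, c=M1/2=7/4, d=(M2−M1)/(6·3)=-7/36, b=Δ1−h1·(2M1+M2)/6=-29/6
t_q=5/2 → seg 1, τ=3/2; S=-1+-29/6·τ+7/4·τ²+-7/36·τ³=-159/32

  seg 0: a=5 b=-79/12 c=0 d=7/12
  seg 1: a=-1 b=-29/6 c=7/4 d=-7/36
S(5/2) = -159/32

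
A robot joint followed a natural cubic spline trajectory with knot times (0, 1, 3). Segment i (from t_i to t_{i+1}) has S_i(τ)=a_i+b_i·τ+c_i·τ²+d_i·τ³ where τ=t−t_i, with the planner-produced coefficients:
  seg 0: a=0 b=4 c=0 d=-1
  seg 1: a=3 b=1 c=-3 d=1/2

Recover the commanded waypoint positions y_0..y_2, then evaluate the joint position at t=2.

y_0=0 y_1=3 y_2=-3
S(2) = 3/2

y_0 = S_0(0) = a_0 = 0
y_1 = S_1(0) = a_1 = 3
y_2 = S_1(2) = -3
t_q=2 is in segment 1 (τ=1); S_1(τ)=3/2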